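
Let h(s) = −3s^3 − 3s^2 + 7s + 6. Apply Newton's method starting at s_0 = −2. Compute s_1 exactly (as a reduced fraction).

−30/17

h'(s) = −9s^2 − 6s + 7.
h(−2) = 4, h'(−2) = −17, so s_1 = (−2) − 4/(−17) = −30/17.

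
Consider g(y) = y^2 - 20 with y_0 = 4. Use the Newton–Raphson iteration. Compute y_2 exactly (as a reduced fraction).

161/36

g'(y) = 2y.
g(4) = -4, g'(4) = 8, so y_1 = 4 - (-4)/8 = 9/2.
g(9/2) = 1/4, g'(9/2) = 9, so y_2 = (9/2) - (1/4)/9 = 161/36.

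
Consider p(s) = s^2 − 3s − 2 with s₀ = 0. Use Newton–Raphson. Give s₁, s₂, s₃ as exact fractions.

p'(s) = 2s − 3.
p(0) = −2, p'(0) = −3, so s₁ = 0 − (−2)/(−3) = −2/3.
p(−2/3) = 4/9, p'(−2/3) = −13/3, so s₂ = (−2/3) − (4/9)/(−13/3) = −22/39.
p(−22/39) = 16/1521, p'(−22/39) = −161/39, so s₃ = (−22/39) − (16/1521)/(−161/39) = −3526/6279.

s₁ = −2/3, s₂ = −22/39, s₃ = −3526/6279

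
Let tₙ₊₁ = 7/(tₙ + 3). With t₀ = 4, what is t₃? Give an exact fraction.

28/19

t₁ = 7/(4 + 3) = 1.
t₂ = 7/(1 + 3) = 7/4.
t₃ = 7/(7/4 + 3) = 28/19.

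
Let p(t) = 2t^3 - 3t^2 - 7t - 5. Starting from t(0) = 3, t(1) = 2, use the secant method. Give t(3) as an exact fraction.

1162/389

p(3) = 1, p(2) = -15. t(2) = 2 - (-15)·(2 - 3)/((-15) - 1) = 47/16.
p(2) = -15, p(47/16) = -1545/2048. t(3) = (47/16) - (-1545/2048)·((47/16) - 2)/((-1545/2048) - (-15)) = 1162/389.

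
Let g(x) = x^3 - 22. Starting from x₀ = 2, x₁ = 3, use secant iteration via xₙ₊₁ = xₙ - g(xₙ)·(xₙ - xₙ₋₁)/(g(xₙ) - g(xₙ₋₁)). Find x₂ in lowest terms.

g(2) = -14, g(3) = 5. x₂ = 3 - 5·(3 - 2)/(5 - (-14)) = 52/19.

52/19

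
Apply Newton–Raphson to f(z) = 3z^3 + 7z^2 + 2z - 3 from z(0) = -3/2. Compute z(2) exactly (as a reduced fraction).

f'(z) = 9z^2 + 14z + 2.
f(-3/2) = -3/8, f'(-3/2) = 5/4, so z(1) = (-3/2) - (-3/8)/(5/4) = -6/5.
f(-6/5) = -63/125, f'(-6/5) = -46/25, so z(2) = (-6/5) - (-63/125)/(-46/25) = -339/230.

-339/230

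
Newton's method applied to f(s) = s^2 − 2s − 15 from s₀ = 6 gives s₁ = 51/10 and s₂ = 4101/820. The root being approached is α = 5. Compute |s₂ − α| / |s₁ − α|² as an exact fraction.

5/41

s₁ − α = 51/10 − 5 = 1/10, so |s₁ − α| = 1/10.
s₂ − α = 4101/820 − 5 = 1/820, so |s₂ − α| = 1/820.
|s₁ − α|² = 1/100.
Ratio = (1/820) / (1/100) = 5/41.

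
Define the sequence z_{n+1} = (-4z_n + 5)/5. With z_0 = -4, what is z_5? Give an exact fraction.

z_1 = (-4·(-4) + 5)/5 = 21/5.
z_2 = (-4·(21/5) + 5)/5 = -59/25.
z_3 = (-4·(-59/25) + 5)/5 = 361/125.
z_4 = (-4·(361/125) + 5)/5 = -819/625.
z_5 = (-4·(-819/625) + 5)/5 = 6401/3125.

6401/3125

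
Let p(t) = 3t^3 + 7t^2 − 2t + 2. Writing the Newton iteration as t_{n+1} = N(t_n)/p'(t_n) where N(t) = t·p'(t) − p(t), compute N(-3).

−101

p'(t) = 9t^2 + 14t − 2.
N(t) = t·p'(t) − p(t) = t·(9t^2 + 14t − 2) − (3t^3 + 7t^2 − 2t + 2) = 6t^3 + 7t^2 − 2.
N(-3) = −101.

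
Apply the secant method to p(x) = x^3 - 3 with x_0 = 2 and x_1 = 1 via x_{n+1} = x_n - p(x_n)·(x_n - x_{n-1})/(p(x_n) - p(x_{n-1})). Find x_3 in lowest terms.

291/193

p(2) = 5, p(1) = -2. x_2 = 1 - (-2)·(1 - 2)/((-2) - 5) = 9/7.
p(1) = -2, p(9/7) = -300/343. x_3 = (9/7) - (-300/343)·((9/7) - 1)/((-300/343) - (-2)) = 291/193.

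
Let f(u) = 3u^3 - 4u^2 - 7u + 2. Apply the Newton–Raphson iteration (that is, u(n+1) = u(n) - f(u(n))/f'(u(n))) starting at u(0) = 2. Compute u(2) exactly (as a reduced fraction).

110806/49361

f'(u) = 9u^2 - 8u - 7.
f(2) = -4, f'(2) = 13, so u(1) = 2 - (-4)/13 = 30/13.
f(30/13) = 3104/2197, f'(30/13) = 3797/169, so u(2) = (30/13) - (3104/2197)/(3797/169) = 110806/49361.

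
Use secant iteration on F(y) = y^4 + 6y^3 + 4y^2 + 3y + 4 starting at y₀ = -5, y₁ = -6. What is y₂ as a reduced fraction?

F(-5) = -36, F(-6) = 130. y₂ = (-6) - 130·((-6) - (-5))/(130 - (-36)) = -433/83.

-433/83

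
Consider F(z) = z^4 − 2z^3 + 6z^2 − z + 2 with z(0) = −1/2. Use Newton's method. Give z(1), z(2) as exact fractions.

F'(z) = 4z^3 − 6z^2 + 12z − 1.
F(−1/2) = 69/16, F'(−1/2) = −9, so z(1) = (−1/2) − (69/16)/(−9) = −1/48.
F(−1/48) = 10741345/5308416, F'(−1/48) = −34633/27648, so z(2) = (−1/48) − (10741345/5308416)/(−34633/27648) = 3534271/2216512.

z(1) = −1/48, z(2) = 3534271/2216512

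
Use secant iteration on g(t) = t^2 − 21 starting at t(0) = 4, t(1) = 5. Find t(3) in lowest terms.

g(4) = −5, g(5) = 4. t(2) = 5 − 4·(5 − 4)/(4 − (−5)) = 41/9.
g(5) = 4, g(41/9) = −20/81. t(3) = (41/9) − (−20/81)·((41/9) − 5)/((−20/81) − 4) = 197/43.

197/43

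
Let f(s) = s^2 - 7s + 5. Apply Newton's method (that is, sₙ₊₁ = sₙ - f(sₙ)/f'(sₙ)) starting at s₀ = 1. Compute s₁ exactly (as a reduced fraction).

4/5

f'(s) = 2s - 7.
f(1) = -1, f'(1) = -5, so s₁ = 1 - (-1)/(-5) = 4/5.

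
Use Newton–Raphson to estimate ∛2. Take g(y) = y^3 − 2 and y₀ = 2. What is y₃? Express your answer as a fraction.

g'(y) = 3y^2.
g(2) = 6, g'(2) = 12, so y₁ = 2 − 6/12 = 3/2.
g(3/2) = 11/8, g'(3/2) = 27/4, so y₂ = (3/2) − (11/8)/(27/4) = 35/27.
g(35/27) = 3509/19683, g'(35/27) = 1225/243, so y₃ = (35/27) − (3509/19683)/(1225/243) = 125116/99225.

125116/99225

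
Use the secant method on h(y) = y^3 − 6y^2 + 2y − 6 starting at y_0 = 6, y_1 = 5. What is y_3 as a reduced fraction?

11666/1993

h(6) = 6, h(5) = −21. y_2 = 5 − (−21)·(5 − 6)/((−21) − 6) = 52/9.
h(5) = −21, h(52/9) = −1358/729. y_3 = (52/9) − (−1358/729)·((52/9) − 5)/((−1358/729) − (−21)) = 11666/1993.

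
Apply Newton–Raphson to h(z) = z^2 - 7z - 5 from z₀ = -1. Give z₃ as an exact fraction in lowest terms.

h'(z) = 2z - 7.
h(-1) = 3, h'(-1) = -9, so z₁ = (-1) - 3/(-9) = -2/3.
h(-2/3) = 1/9, h'(-2/3) = -25/3, so z₂ = (-2/3) - (1/9)/(-25/3) = -49/75.
h(-49/75) = 1/5625, h'(-49/75) = -623/75, so z₃ = (-49/75) - (1/5625)/(-623/75) = -30526/46725.

-30526/46725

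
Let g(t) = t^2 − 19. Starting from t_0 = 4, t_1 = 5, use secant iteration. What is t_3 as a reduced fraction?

g(4) = −3, g(5) = 6. t_2 = 5 − 6·(5 − 4)/(6 − (−3)) = 13/3.
g(5) = 6, g(13/3) = −2/9. t_3 = (13/3) − (−2/9)·((13/3) − 5)/((−2/9) − 6) = 61/14.

61/14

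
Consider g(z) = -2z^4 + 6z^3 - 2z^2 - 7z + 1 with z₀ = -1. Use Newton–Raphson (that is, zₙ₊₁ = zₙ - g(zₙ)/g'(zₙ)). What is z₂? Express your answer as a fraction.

-4469341/4966367

g'(z) = -8z^3 + 18z^2 - 4z - 7.
g(-1) = -2, g'(-1) = 23, so z₁ = (-1) - (-2)/23 = -21/23.
g(-21/23) = -65168/279841, g'(-21/23) = 215929/12167, so z₂ = (-21/23) - (-65168/279841)/(215929/12167) = -4469341/4966367.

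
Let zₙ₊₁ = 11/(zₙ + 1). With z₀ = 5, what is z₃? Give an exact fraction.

z₁ = 11/(5 + 1) = 11/6.
z₂ = 11/(11/6 + 1) = 66/17.
z₃ = 11/(66/17 + 1) = 187/83.

187/83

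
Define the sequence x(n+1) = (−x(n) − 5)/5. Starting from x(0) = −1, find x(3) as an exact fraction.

−104/125

x(1) = (−(−1) − 5)/5 = −4/5.
x(2) = (−(−4/5) − 5)/5 = −21/25.
x(3) = (−(−21/25) − 5)/5 = −104/125.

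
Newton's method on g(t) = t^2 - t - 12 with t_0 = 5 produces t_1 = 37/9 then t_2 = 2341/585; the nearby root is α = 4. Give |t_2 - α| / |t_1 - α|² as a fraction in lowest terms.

t_1 - α = 37/9 - 4 = 1/9, so |t_1 - α| = 1/9.
t_2 - α = 2341/585 - 4 = 1/585, so |t_2 - α| = 1/585.
|t_1 - α|² = 1/81.
Ratio = (1/585) / (1/81) = 9/65.

9/65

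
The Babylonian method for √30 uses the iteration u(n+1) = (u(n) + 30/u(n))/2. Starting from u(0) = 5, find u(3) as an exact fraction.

u(1) = (5 + 30/5)/2 = 11/2.
u(2) = (11/2 + 30/(11/2))/2 = 241/44.
u(3) = (241/44 + 30/(241/44))/2 = 116161/21208.

116161/21208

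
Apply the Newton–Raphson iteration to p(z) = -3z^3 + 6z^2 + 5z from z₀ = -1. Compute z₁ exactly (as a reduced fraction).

-3/4

p'(z) = -9z^2 + 12z + 5.
p(-1) = 4, p'(-1) = -16, so z₁ = (-1) - 4/(-16) = -3/4.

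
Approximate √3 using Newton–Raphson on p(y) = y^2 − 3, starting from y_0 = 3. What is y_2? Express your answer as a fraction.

p'(y) = 2y.
p(3) = 6, p'(3) = 6, so y_1 = 3 − 6/6 = 2.
p(2) = 1, p'(2) = 4, so y_2 = 2 − 1/4 = 7/4.

7/4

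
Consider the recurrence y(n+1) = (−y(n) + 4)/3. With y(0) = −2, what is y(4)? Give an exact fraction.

y(1) = (−(−2) + 4)/3 = 2.
y(2) = (−2 + 4)/3 = 2/3.
y(3) = (−(2/3) + 4)/3 = 10/9.
y(4) = (−(10/9) + 4)/3 = 26/27.

26/27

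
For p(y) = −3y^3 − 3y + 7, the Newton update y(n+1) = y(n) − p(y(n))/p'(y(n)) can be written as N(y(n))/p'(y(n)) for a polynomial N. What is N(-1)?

p'(y) = −9y^2 − 3.
N(y) = y·p'(y) − p(y) = y·(−9y^2 − 3) − (−3y^3 − 3y + 7) = −6y^3 − 7.
N(-1) = −1.

−1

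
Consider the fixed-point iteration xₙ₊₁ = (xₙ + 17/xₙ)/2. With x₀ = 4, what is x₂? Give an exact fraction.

x₁ = (4 + 17/4)/2 = 33/8.
x₂ = (33/8 + 17/(33/8))/2 = 2177/528.

2177/528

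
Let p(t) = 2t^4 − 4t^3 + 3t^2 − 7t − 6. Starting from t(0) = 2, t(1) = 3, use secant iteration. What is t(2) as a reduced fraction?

p(2) = −8, p(3) = 54. t(2) = 3 − 54·(3 − 2)/(54 − (−8)) = 66/31.

66/31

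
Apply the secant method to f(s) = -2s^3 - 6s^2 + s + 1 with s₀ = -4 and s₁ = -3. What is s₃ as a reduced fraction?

-53189/17089

f(-4) = 29, f(-3) = -2. s₂ = (-3) - (-2)·((-3) - (-4))/((-2) - 29) = -95/31.
f(-3) = -2, f(-95/31) = -25404/29791. s₃ = (-95/31) - (-25404/29791)·((-95/31) - (-3))/((-25404/29791) - (-2)) = -53189/17089.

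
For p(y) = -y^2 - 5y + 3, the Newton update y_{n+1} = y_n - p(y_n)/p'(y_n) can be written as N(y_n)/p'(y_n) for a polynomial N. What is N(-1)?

p'(y) = -2y - 5.
N(y) = y·p'(y) - p(y) = y·(-2y - 5) - (-y^2 - 5y + 3) = -y^2 - 3.
N(-1) = -4.

-4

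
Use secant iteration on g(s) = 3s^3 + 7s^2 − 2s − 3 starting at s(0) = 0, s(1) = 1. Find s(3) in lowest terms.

459/779

g(0) = −3, g(1) = 5. s(2) = 1 − 5·(1 − 0)/(5 − (−3)) = 3/8.
g(1) = 5, g(3/8) = −1335/512. s(3) = (3/8) − (−1335/512)·((3/8) − 1)/((−1335/512) − 5) = 459/779.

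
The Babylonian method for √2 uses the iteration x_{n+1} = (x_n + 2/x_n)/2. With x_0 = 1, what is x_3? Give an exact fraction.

577/408

x_1 = (1 + 2/1)/2 = 3/2.
x_2 = (3/2 + 2/(3/2))/2 = 17/12.
x_3 = (17/12 + 2/(17/12))/2 = 577/408.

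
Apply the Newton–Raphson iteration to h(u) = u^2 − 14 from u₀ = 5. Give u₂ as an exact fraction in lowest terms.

2921/780

h'(u) = 2u.
h(5) = 11, h'(5) = 10, so u₁ = 5 − 11/10 = 39/10.
h(39/10) = 121/100, h'(39/10) = 39/5, so u₂ = (39/10) − (121/100)/(39/5) = 2921/780.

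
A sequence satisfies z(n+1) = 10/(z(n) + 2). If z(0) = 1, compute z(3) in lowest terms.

80/31

z(1) = 10/(1 + 2) = 10/3.
z(2) = 10/(10/3 + 2) = 15/8.
z(3) = 10/(15/8 + 2) = 80/31.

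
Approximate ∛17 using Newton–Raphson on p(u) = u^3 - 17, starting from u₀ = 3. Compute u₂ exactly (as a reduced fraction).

1050433/408321

p'(u) = 3u^2.
p(3) = 10, p'(3) = 27, so u₁ = 3 - 10/27 = 71/27.
p(71/27) = 23300/19683, p'(71/27) = 5041/243, so u₂ = (71/27) - (23300/19683)/(5041/243) = 1050433/408321.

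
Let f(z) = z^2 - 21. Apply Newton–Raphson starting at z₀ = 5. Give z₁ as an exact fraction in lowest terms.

23/5

f'(z) = 2z.
f(5) = 4, f'(5) = 10, so z₁ = 5 - 4/10 = 23/5.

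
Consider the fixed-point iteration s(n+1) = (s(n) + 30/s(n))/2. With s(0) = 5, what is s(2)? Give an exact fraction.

s(1) = (5 + 30/5)/2 = 11/2.
s(2) = (11/2 + 30/(11/2))/2 = 241/44.

241/44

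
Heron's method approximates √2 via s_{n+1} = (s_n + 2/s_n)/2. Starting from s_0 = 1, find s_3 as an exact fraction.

s_1 = (1 + 2/1)/2 = 3/2.
s_2 = (3/2 + 2/(3/2))/2 = 17/12.
s_3 = (17/12 + 2/(17/12))/2 = 577/408.

577/408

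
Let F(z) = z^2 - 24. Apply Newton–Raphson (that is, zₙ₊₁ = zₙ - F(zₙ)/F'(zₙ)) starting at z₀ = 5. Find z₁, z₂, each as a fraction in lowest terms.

z₁ = 49/10, z₂ = 4801/980

F'(z) = 2z.
F(5) = 1, F'(5) = 10, so z₁ = 5 - 1/10 = 49/10.
F(49/10) = 1/100, F'(49/10) = 49/5, so z₂ = (49/10) - (1/100)/(49/5) = 4801/980.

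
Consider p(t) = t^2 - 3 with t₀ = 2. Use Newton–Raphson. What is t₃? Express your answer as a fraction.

p'(t) = 2t.
p(2) = 1, p'(2) = 4, so t₁ = 2 - 1/4 = 7/4.
p(7/4) = 1/16, p'(7/4) = 7/2, so t₂ = (7/4) - (1/16)/(7/2) = 97/56.
p(97/56) = 1/3136, p'(97/56) = 97/28, so t₃ = (97/56) - (1/3136)/(97/28) = 18817/10864.

18817/10864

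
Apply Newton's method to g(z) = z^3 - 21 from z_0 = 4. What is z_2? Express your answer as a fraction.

4469165/1598472

g'(z) = 3z^2.
g(4) = 43, g'(4) = 48, so z_1 = 4 - 43/48 = 149/48.
g(149/48) = 985517/110592, g'(149/48) = 22201/768, so z_2 = (149/48) - (985517/110592)/(22201/768) = 4469165/1598472.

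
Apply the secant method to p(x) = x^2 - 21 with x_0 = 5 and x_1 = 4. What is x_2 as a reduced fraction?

p(5) = 4, p(4) = -5. x_2 = 4 - (-5)·(4 - 5)/((-5) - 4) = 41/9.

41/9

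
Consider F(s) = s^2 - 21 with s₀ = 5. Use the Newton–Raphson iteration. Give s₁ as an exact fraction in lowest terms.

23/5

F'(s) = 2s.
F(5) = 4, F'(5) = 10, so s₁ = 5 - 4/10 = 23/5.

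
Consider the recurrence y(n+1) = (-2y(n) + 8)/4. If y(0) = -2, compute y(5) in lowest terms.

y(1) = (-2·(-2) + 8)/4 = 3.
y(2) = (-2·3 + 8)/4 = 1/2.
y(3) = (-2·(1/2) + 8)/4 = 7/4.
y(4) = (-2·(7/4) + 8)/4 = 9/8.
y(5) = (-2·(9/8) + 8)/4 = 23/16.

23/16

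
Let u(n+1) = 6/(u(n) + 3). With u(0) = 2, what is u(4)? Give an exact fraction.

u(1) = 6/(2 + 3) = 6/5.
u(2) = 6/(6/5 + 3) = 10/7.
u(3) = 6/(10/7 + 3) = 42/31.
u(4) = 6/(42/31 + 3) = 62/45.

62/45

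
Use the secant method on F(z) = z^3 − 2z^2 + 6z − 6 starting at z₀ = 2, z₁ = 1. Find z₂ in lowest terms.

8/7

F(2) = 6, F(1) = −1. z₂ = 1 − (−1)·(1 − 2)/((−1) − 6) = 8/7.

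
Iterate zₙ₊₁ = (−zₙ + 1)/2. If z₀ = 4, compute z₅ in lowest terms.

z₁ = (−4 + 1)/2 = −3/2.
z₂ = (−(−3/2) + 1)/2 = 5/4.
z₃ = (−(5/4) + 1)/2 = −1/8.
z₄ = (−(−1/8) + 1)/2 = 9/16.
z₅ = (−(9/16) + 1)/2 = 7/32.

7/32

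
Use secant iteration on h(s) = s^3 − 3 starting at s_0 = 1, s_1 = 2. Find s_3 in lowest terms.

561/403

h(1) = −2, h(2) = 5. s_2 = 2 − 5·(2 − 1)/(5 − (−2)) = 9/7.
h(2) = 5, h(9/7) = −300/343. s_3 = (9/7) − (−300/343)·((9/7) − 2)/((−300/343) − 5) = 561/403.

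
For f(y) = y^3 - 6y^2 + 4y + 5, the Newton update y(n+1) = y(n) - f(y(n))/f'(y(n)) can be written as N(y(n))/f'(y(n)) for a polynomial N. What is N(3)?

-5

f'(y) = 3y^2 - 12y + 4.
N(y) = y·f'(y) - f(y) = y·(3y^2 - 12y + 4) - (y^3 - 6y^2 + 4y + 5) = 2y^3 - 6y^2 - 5.
N(3) = -5.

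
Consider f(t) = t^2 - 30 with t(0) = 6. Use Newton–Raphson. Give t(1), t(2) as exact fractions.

t(1) = 11/2, t(2) = 241/44

f'(t) = 2t.
f(6) = 6, f'(6) = 12, so t(1) = 6 - 6/12 = 11/2.
f(11/2) = 1/4, f'(11/2) = 11, so t(2) = (11/2) - (1/4)/11 = 241/44.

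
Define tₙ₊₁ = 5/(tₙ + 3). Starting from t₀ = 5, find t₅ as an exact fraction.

2630/2213

t₁ = 5/(5 + 3) = 5/8.
t₂ = 5/(5/8 + 3) = 40/29.
t₃ = 5/(40/29 + 3) = 145/127.
t₄ = 5/(145/127 + 3) = 635/526.
t₅ = 5/(635/526 + 3) = 2630/2213.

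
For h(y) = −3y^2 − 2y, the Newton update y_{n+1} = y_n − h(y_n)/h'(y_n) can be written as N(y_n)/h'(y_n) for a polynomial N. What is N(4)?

h'(y) = −6y − 2.
N(y) = y·h'(y) − h(y) = y·(−6y − 2) − (−3y^2 − 2y) = −3y^2.
N(4) = −48.

−48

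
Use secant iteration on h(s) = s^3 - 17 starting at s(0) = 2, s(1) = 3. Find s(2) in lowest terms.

47/19

h(2) = -9, h(3) = 10. s(2) = 3 - 10·(3 - 2)/(10 - (-9)) = 47/19.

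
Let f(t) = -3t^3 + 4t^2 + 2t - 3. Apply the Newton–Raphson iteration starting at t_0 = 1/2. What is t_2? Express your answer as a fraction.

f'(t) = -9t^2 + 8t + 2.
f(1/2) = -11/8, f'(1/2) = 15/4, so t_1 = (1/2) - (-11/8)/(15/4) = 13/15.
f(13/15) = -242/1125, f'(13/15) = 163/75, so t_2 = (13/15) - (-242/1125)/(163/75) = 787/815.

787/815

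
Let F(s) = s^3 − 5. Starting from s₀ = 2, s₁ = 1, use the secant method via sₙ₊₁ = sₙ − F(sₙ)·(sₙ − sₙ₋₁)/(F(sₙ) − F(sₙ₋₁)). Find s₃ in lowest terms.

443/247

F(2) = 3, F(1) = −4. s₂ = 1 − (−4)·(1 − 2)/((−4) − 3) = 11/7.
F(1) = −4, F(11/7) = −384/343. s₃ = (11/7) − (−384/343)·((11/7) − 1)/((−384/343) − (−4)) = 443/247.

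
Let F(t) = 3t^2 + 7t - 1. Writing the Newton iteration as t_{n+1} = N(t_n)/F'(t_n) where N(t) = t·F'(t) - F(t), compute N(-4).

49

F'(t) = 6t + 7.
N(t) = t·F'(t) - F(t) = t·(6t + 7) - (3t^2 + 7t - 1) = 3t^2 + 1.
N(-4) = 49.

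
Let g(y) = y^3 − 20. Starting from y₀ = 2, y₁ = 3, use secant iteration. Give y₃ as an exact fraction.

g(2) = −12, g(3) = 7. y₂ = 3 − 7·(3 − 2)/(7 − (−12)) = 50/19.
g(3) = 7, g(50/19) = −12180/6859. y₃ = (50/19) − (−12180/6859)·((50/19) − 3)/((−12180/6859) − 7) = 23270/8599.

23270/8599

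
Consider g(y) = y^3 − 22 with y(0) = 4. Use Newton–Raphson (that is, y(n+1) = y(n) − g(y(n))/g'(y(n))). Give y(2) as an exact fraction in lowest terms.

21257/7500

g'(y) = 3y^2.
g(4) = 42, g'(4) = 48, so y(1) = 4 − 42/48 = 25/8.
g(25/8) = 4361/512, g'(25/8) = 1875/64, so y(2) = (25/8) − (4361/512)/(1875/64) = 21257/7500.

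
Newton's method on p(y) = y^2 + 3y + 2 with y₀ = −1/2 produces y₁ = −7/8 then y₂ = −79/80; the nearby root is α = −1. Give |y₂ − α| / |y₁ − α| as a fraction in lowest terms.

1/10

y₁ − α = −7/8 − (−1) = −7/8 + 1 = 1/8, so |y₁ − α| = 1/8.
y₂ − α = −79/80 − (−1) = −79/80 + 1 = 1/80, so |y₂ − α| = 1/80.
Ratio = (1/80) / (1/8) = 1/10.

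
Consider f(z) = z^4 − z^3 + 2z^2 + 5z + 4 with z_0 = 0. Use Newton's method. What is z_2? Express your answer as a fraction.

292/1355

f'(z) = 4z^3 − 3z^2 + 4z + 5.
f(0) = 4, f'(0) = 5, so z_1 = 0 − 4/5 = −4/5.
f(−4/5) = 1376/625, f'(−4/5) = −271/125, so z_2 = (−4/5) − (1376/625)/(−271/125) = 292/1355.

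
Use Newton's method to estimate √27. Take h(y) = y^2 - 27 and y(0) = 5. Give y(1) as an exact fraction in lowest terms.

26/5

h'(y) = 2y.
h(5) = -2, h'(5) = 10, so y(1) = 5 - (-2)/10 = 26/5.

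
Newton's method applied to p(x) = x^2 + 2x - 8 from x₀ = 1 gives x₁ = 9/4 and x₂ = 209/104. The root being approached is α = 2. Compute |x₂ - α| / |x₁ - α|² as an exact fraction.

x₁ - α = 9/4 - 2 = 1/4, so |x₁ - α| = 1/4.
x₂ - α = 209/104 - 2 = 1/104, so |x₂ - α| = 1/104.
|x₁ - α|² = 1/16.
Ratio = (1/104) / (1/16) = 2/13.

2/13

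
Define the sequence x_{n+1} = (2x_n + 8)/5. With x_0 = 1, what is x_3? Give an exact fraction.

x_1 = (2·1 + 8)/5 = 2.
x_2 = (2·2 + 8)/5 = 12/5.
x_3 = (2·(12/5) + 8)/5 = 64/25.

64/25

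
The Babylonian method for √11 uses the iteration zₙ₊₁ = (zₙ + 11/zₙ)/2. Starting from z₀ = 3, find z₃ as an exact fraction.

79201/23880

z₁ = (3 + 11/3)/2 = 10/3.
z₂ = (10/3 + 11/(10/3))/2 = 199/60.
z₃ = (199/60 + 11/(199/60))/2 = 79201/23880.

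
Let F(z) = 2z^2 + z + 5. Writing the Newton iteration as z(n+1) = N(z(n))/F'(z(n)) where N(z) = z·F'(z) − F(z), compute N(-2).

3

F'(z) = 4z + 1.
N(z) = z·F'(z) − F(z) = z·(4z + 1) − (2z^2 + z + 5) = 2z^2 − 5.
N(-2) = 3.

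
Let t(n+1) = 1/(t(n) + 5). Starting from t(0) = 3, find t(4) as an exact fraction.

t(1) = 1/(3 + 5) = 1/8.
t(2) = 1/(1/8 + 5) = 8/41.
t(3) = 1/(8/41 + 5) = 41/213.
t(4) = 1/(41/213 + 5) = 213/1106.

213/1106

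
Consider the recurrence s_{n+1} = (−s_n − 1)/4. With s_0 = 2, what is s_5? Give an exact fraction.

−207/1024

s_1 = (−2 − 1)/4 = −3/4.
s_2 = (−(−3/4) − 1)/4 = −1/16.
s_3 = (−(−1/16) − 1)/4 = −15/64.
s_4 = (−(−15/64) − 1)/4 = −49/256.
s_5 = (−(−49/256) − 1)/4 = −207/1024.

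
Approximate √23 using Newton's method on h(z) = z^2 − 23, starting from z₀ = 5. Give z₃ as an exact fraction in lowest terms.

2649601/552480

h'(z) = 2z.
h(5) = 2, h'(5) = 10, so z₁ = 5 − 2/10 = 24/5.
h(24/5) = 1/25, h'(24/5) = 48/5, so z₂ = (24/5) − (1/25)/(48/5) = 1151/240.
h(1151/240) = 1/57600, h'(1151/240) = 1151/120, so z₃ = (1151/240) − (1/57600)/(1151/120) = 2649601/552480.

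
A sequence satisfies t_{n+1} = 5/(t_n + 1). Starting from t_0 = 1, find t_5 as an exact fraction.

t_1 = 5/(1 + 1) = 5/2.
t_2 = 5/(5/2 + 1) = 10/7.
t_3 = 5/(10/7 + 1) = 35/17.
t_4 = 5/(35/17 + 1) = 85/52.
t_5 = 5/(85/52 + 1) = 260/137.

260/137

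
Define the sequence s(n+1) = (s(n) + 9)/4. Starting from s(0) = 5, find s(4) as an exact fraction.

s(1) = (5 + 9)/4 = 7/2.
s(2) = ((7/2) + 9)/4 = 25/8.
s(3) = ((25/8) + 9)/4 = 97/32.
s(4) = ((97/32) + 9)/4 = 385/128.

385/128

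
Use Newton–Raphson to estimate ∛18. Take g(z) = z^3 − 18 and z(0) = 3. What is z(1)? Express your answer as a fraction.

8/3

g'(z) = 3z^2.
g(3) = 9, g'(3) = 27, so z(1) = 3 − 9/27 = 8/3.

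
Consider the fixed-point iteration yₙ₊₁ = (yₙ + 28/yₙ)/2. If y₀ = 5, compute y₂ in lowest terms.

y₁ = (5 + 28/5)/2 = 53/10.
y₂ = (53/10 + 28/(53/10))/2 = 5609/1060.

5609/1060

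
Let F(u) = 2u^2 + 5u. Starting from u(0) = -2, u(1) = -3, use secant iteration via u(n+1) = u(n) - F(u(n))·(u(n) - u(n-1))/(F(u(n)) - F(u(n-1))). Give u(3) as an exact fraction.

-72/29

F(-2) = -2, F(-3) = 3. u(2) = (-3) - 3·((-3) - (-2))/(3 - (-2)) = -12/5.
F(-3) = 3, F(-12/5) = -12/25. u(3) = (-12/5) - (-12/25)·((-12/5) - (-3))/((-12/25) - 3) = -72/29.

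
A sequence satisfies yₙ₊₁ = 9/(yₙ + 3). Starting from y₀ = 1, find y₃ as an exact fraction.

21/11

y₁ = 9/(1 + 3) = 9/4.
y₂ = 9/(9/4 + 3) = 12/7.
y₃ = 9/(12/7 + 3) = 21/11.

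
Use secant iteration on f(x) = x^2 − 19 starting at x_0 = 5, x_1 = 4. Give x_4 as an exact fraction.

f(5) = 6, f(4) = −3. x_2 = 4 − (−3)·(4 − 5)/((−3) − 6) = 13/3.
f(4) = −3, f(13/3) = −2/9. x_3 = (13/3) − (−2/9)·((13/3) − 4)/((−2/9) − (−3)) = 109/25.
f(13/3) = −2/9, f(109/25) = 6/625. x_4 = (109/25) − (6/625)·((109/25) − (13/3))/((6/625) − (−2/9)) = 1421/326.

1421/326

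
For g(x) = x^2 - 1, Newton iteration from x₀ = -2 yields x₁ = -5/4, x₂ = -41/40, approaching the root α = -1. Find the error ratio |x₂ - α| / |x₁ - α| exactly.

1/10

x₁ - α = -5/4 - (-1) = -5/4 + 1 = -1/4, so |x₁ - α| = 1/4.
x₂ - α = -41/40 - (-1) = -41/40 + 1 = -1/40, so |x₂ - α| = 1/40.
Ratio = (1/40) / (1/4) = 1/10.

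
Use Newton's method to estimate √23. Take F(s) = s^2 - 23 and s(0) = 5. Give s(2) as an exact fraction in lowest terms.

F'(s) = 2s.
F(5) = 2, F'(5) = 10, so s(1) = 5 - 2/10 = 24/5.
F(24/5) = 1/25, F'(24/5) = 48/5, so s(2) = (24/5) - (1/25)/(48/5) = 1151/240.

1151/240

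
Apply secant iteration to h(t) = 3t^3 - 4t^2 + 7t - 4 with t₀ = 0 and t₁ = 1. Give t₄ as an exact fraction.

1214/1721

h(0) = -4, h(1) = 2. t₂ = 1 - 2·(1 - 0)/(2 - (-4)) = 2/3.
h(1) = 2, h(2/3) = -2/9. t₃ = (2/3) - (-2/9)·((2/3) - 1)/((-2/9) - 2) = 7/10.
h(2/3) = -2/9, h(7/10) = -31/1000. t₄ = (7/10) - (-31/1000)·((7/10) - (2/3))/((-31/1000) - (-2/9)) = 1214/1721.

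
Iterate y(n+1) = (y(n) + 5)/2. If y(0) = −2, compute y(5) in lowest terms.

153/32

y(1) = ((−2) + 5)/2 = 3/2.
y(2) = ((3/2) + 5)/2 = 13/4.
y(3) = ((13/4) + 5)/2 = 33/8.
y(4) = ((33/8) + 5)/2 = 73/16.
y(5) = ((73/16) + 5)/2 = 153/32.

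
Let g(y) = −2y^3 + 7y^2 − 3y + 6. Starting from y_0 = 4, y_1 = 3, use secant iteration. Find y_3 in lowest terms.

g(4) = −22, g(3) = 6. y_2 = 3 − 6·(3 − 4)/(6 − (−22)) = 45/14.
g(3) = 6, g(45/14) = 1551/686. y_3 = (45/14) − (1551/686)·((45/14) − 3)/((1551/686) − 6) = 953/285.

953/285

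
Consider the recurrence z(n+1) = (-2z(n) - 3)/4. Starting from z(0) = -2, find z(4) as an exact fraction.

z(1) = (-2·(-2) - 3)/4 = 1/4.
z(2) = (-2·(1/4) - 3)/4 = -7/8.
z(3) = (-2·(-7/8) - 3)/4 = -5/16.
z(4) = (-2·(-5/16) - 3)/4 = -19/32.

-19/32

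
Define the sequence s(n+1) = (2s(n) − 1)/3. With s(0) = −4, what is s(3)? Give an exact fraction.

−17/9

s(1) = (2·(−4) − 1)/3 = −3.
s(2) = (2·(−3) − 1)/3 = −7/3.
s(3) = (2·(−7/3) − 1)/3 = −17/9.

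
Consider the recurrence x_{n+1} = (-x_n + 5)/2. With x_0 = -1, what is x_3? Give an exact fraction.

x_1 = (-(-1) + 5)/2 = 3.
x_2 = (-3 + 5)/2 = 1.
x_3 = (-1 + 5)/2 = 2.

2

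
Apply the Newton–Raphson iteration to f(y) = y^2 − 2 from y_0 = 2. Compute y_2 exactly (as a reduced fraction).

f'(y) = 2y.
f(2) = 2, f'(2) = 4, so y_1 = 2 − 2/4 = 3/2.
f(3/2) = 1/4, f'(3/2) = 3, so y_2 = (3/2) − (1/4)/3 = 17/12.

17/12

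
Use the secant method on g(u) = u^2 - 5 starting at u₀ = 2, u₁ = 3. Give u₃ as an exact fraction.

29/13

g(2) = -1, g(3) = 4. u₂ = 3 - 4·(3 - 2)/(4 - (-1)) = 11/5.
g(3) = 4, g(11/5) = -4/25. u₃ = (11/5) - (-4/25)·((11/5) - 3)/((-4/25) - 4) = 29/13.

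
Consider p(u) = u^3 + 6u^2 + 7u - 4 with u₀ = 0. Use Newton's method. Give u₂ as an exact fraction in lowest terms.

2172/5089

p'(u) = 3u^2 + 12u + 7.
p(0) = -4, p'(0) = 7, so u₁ = 0 - (-4)/7 = 4/7.
p(4/7) = 736/343, p'(4/7) = 727/49, so u₂ = (4/7) - (736/343)/(727/49) = 2172/5089.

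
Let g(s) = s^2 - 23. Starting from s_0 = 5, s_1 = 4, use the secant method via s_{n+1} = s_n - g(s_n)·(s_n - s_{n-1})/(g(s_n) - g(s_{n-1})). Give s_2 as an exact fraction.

g(5) = 2, g(4) = -7. s_2 = 4 - (-7)·(4 - 5)/((-7) - 2) = 43/9.

43/9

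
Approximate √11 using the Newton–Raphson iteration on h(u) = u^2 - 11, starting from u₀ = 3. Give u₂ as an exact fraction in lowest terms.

h'(u) = 2u.
h(3) = -2, h'(3) = 6, so u₁ = 3 - (-2)/6 = 10/3.
h(10/3) = 1/9, h'(10/3) = 20/3, so u₂ = (10/3) - (1/9)/(20/3) = 199/60.

199/60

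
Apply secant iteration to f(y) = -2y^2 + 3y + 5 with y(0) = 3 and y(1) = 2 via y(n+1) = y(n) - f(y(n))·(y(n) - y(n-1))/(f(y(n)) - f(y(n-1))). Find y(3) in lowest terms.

103/41

f(3) = -4, f(2) = 3. y(2) = 2 - 3·(2 - 3)/(3 - (-4)) = 17/7.
f(2) = 3, f(17/7) = 24/49. y(3) = (17/7) - (24/49)·((17/7) - 2)/((24/49) - 3) = 103/41.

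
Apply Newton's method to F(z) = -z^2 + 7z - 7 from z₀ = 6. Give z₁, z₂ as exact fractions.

F'(z) = -2z + 7.
F(6) = -1, F'(6) = -5, so z₁ = 6 - (-1)/(-5) = 29/5.
F(29/5) = -1/25, F'(29/5) = -23/5, so z₂ = (29/5) - (-1/25)/(-23/5) = 666/115.

z₁ = 29/5, z₂ = 666/115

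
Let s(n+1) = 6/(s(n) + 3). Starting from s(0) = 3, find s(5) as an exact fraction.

26/19

s(1) = 6/(3 + 3) = 1.
s(2) = 6/(1 + 3) = 3/2.
s(3) = 6/(3/2 + 3) = 4/3.
s(4) = 6/(4/3 + 3) = 18/13.
s(5) = 6/(18/13 + 3) = 26/19.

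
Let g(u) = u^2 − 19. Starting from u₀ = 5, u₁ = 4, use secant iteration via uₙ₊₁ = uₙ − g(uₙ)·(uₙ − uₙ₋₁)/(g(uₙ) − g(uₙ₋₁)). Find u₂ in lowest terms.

g(5) = 6, g(4) = −3. u₂ = 4 − (−3)·(4 − 5)/((−3) − 6) = 13/3.

13/3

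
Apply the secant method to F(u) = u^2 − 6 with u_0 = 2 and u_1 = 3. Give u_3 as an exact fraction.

F(2) = −2, F(3) = 3. u_2 = 3 − 3·(3 − 2)/(3 − (−2)) = 12/5.
F(3) = 3, F(12/5) = −6/25. u_3 = (12/5) − (−6/25)·((12/5) − 3)/((−6/25) − 3) = 22/9.

22/9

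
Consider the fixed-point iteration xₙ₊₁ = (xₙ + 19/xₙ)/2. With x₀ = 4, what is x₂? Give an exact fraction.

2441/560

x₁ = (4 + 19/4)/2 = 35/8.
x₂ = (35/8 + 19/(35/8))/2 = 2441/560.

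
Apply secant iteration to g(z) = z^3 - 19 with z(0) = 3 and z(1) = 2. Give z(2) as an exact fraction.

49/19

g(3) = 8, g(2) = -11. z(2) = 2 - (-11)·(2 - 3)/((-11) - 8) = 49/19.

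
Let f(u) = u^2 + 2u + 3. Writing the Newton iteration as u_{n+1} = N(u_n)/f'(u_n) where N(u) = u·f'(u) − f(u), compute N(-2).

1

f'(u) = 2u + 2.
N(u) = u·f'(u) − f(u) = u·(2u + 2) − (u^2 + 2u + 3) = u^2 − 3.
N(-2) = 1.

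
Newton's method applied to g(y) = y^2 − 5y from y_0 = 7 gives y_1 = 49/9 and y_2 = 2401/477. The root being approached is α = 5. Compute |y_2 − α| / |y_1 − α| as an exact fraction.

4/53

y_1 − α = 49/9 − 5 = 4/9, so |y_1 − α| = 4/9.
y_2 − α = 2401/477 − 5 = 16/477, so |y_2 − α| = 16/477.
Ratio = (16/477) / (4/9) = 4/53.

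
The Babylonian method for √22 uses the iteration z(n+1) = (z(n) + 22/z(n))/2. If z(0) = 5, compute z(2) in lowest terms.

z(1) = (5 + 22/5)/2 = 47/10.
z(2) = (47/10 + 22/(47/10))/2 = 4409/940.

4409/940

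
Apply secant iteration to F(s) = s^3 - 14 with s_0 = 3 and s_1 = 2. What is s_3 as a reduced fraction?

F(3) = 13, F(2) = -6. s_2 = 2 - (-6)·(2 - 3)/((-6) - 13) = 44/19.
F(2) = -6, F(44/19) = -10842/6859. s_3 = (44/19) - (-10842/6859)·((44/19) - 2)/((-10842/6859) - (-6)) = 2045/842.

2045/842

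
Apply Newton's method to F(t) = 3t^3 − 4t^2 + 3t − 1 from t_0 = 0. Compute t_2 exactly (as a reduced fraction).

7/12

F'(t) = 9t^2 − 8t + 3.
F(0) = −1, F'(0) = 3, so t_1 = 0 − (−1)/3 = 1/3.
F(1/3) = −1/3, F'(1/3) = 4/3, so t_2 = (1/3) − (−1/3)/(4/3) = 7/12.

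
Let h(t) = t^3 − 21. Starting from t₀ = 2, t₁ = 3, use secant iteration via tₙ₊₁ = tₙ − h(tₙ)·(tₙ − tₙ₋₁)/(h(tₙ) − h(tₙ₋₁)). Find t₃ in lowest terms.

h(2) = −13, h(3) = 6. t₂ = 3 − 6·(3 − 2)/(6 − (−13)) = 51/19.
h(3) = 6, h(51/19) = −11388/6859. t₃ = (51/19) − (−11388/6859)·((51/19) − 3)/((−11388/6859) − 6) = 8035/2919.

8035/2919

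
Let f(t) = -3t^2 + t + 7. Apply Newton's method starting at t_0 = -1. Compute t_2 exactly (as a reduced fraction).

f'(t) = -6t + 1.
f(-1) = 3, f'(-1) = 7, so t_1 = (-1) - 3/7 = -10/7.
f(-10/7) = -27/49, f'(-10/7) = 67/7, so t_2 = (-10/7) - (-27/49)/(67/7) = -643/469.

-643/469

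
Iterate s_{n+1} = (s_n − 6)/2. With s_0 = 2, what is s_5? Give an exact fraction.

s_1 = (2 − 6)/2 = −2.
s_2 = ((−2) − 6)/2 = −4.
s_3 = ((−4) − 6)/2 = −5.
s_4 = ((−5) − 6)/2 = −11/2.
s_5 = ((−11/2) − 6)/2 = −23/4.

−23/4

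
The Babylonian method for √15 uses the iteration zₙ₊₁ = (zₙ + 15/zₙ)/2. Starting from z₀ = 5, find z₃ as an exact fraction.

1921/496

z₁ = (5 + 15/5)/2 = 4.
z₂ = (4 + 15/4)/2 = 31/8.
z₃ = (31/8 + 15/(31/8))/2 = 1921/496.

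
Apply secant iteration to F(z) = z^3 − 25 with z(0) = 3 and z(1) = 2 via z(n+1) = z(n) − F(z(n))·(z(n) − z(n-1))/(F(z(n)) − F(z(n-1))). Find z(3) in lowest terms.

19255/6559

F(3) = 2, F(2) = −17. z(2) = 2 − (−17)·(2 − 3)/((−17) − 2) = 55/19.
F(2) = −17, F(55/19) = −5100/6859. z(3) = (55/19) − (−5100/6859)·((55/19) − 2)/((−5100/6859) − (−17)) = 19255/6559.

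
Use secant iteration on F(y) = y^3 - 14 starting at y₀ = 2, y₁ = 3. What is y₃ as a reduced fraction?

18386/7693

F(2) = -6, F(3) = 13. y₂ = 3 - 13·(3 - 2)/(13 - (-6)) = 44/19.
F(3) = 13, F(44/19) = -10842/6859. y₃ = (44/19) - (-10842/6859)·((44/19) - 3)/((-10842/6859) - 13) = 18386/7693.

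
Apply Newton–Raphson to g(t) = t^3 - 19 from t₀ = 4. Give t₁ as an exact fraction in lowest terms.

49/16

g'(t) = 3t^2.
g(4) = 45, g'(4) = 48, so t₁ = 4 - 45/48 = 49/16.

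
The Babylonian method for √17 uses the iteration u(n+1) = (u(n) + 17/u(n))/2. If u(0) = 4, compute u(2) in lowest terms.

2177/528

u(1) = (4 + 17/4)/2 = 33/8.
u(2) = (33/8 + 17/(33/8))/2 = 2177/528.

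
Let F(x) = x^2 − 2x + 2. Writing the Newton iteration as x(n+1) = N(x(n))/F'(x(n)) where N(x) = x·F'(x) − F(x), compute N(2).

2

F'(x) = 2x − 2.
N(x) = x·F'(x) − F(x) = x·(2x − 2) − (x^2 − 2x + 2) = x^2 − 2.
N(2) = 2.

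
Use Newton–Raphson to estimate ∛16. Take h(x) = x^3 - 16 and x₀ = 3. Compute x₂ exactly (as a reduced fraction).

h'(x) = 3x^2.
h(3) = 11, h'(3) = 27, so x₁ = 3 - 11/27 = 70/27.
h(70/27) = 28072/19683, h'(70/27) = 4900/243, so x₂ = (70/27) - (28072/19683)/(4900/243) = 250232/99225.

250232/99225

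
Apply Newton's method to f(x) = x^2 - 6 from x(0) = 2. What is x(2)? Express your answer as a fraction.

f'(x) = 2x.
f(2) = -2, f'(2) = 4, so x(1) = 2 - (-2)/4 = 5/2.
f(5/2) = 1/4, f'(5/2) = 5, so x(2) = (5/2) - (1/4)/5 = 49/20.

49/20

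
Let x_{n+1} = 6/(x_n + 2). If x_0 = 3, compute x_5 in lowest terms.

330/203

x_1 = 6/(3 + 2) = 6/5.
x_2 = 6/(6/5 + 2) = 15/8.
x_3 = 6/(15/8 + 2) = 48/31.
x_4 = 6/(48/31 + 2) = 93/55.
x_5 = 6/(93/55 + 2) = 330/203.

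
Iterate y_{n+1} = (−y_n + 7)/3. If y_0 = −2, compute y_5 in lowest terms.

y_1 = (−(−2) + 7)/3 = 3.
y_2 = (−3 + 7)/3 = 4/3.
y_3 = (−(4/3) + 7)/3 = 17/9.
y_4 = (−(17/9) + 7)/3 = 46/27.
y_5 = (−(46/27) + 7)/3 = 143/81.

143/81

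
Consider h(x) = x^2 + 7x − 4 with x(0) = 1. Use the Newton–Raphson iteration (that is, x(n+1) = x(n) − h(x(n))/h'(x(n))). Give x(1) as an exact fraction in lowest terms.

5/9

h'(x) = 2x + 7.
h(1) = 4, h'(1) = 9, so x(1) = 1 − 4/9 = 5/9.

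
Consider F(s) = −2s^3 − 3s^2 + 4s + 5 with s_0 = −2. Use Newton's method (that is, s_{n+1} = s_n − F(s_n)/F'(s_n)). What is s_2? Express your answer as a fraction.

−1385/748

F'(s) = −6s^2 − 6s + 4.
F(−2) = 1, F'(−2) = −8, so s_1 = (−2) − 1/(−8) = −15/8.
F(−15/8) = 35/256, F'(−15/8) = −187/32, so s_2 = (−15/8) − (35/256)/(−187/32) = −1385/748.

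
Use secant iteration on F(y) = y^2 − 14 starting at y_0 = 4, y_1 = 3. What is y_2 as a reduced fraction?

26/7

F(4) = 2, F(3) = −5. y_2 = 3 − (−5)·(3 − 4)/((−5) − 2) = 26/7.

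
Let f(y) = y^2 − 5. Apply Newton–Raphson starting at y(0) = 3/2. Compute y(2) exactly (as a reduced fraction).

1561/696

f'(y) = 2y.
f(3/2) = −11/4, f'(3/2) = 3, so y(1) = (3/2) − (−11/4)/3 = 29/12.
f(29/12) = 121/144, f'(29/12) = 29/6, so y(2) = (29/12) − (121/144)/(29/6) = 1561/696.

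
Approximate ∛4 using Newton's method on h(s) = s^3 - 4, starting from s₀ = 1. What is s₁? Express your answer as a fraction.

2

h'(s) = 3s^2.
h(1) = -3, h'(1) = 3, so s₁ = 1 - (-3)/3 = 2.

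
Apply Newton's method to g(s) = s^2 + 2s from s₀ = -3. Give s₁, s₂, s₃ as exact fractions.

g'(s) = 2s + 2.
g(-3) = 3, g'(-3) = -4, so s₁ = (-3) - 3/(-4) = -9/4.
g(-9/4) = 9/16, g'(-9/4) = -5/2, so s₂ = (-9/4) - (9/16)/(-5/2) = -81/40.
g(-81/40) = 81/1600, g'(-81/40) = -41/20, so s₃ = (-81/40) - (81/1600)/(-41/20) = -6561/3280.

s₁ = -9/4, s₂ = -81/40, s₃ = -6561/3280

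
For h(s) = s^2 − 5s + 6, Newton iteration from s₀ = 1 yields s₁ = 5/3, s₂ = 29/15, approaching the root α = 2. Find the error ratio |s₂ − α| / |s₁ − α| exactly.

1/5

s₁ − α = 5/3 − 2 = −1/3, so |s₁ − α| = 1/3.
s₂ − α = 29/15 − 2 = −1/15, so |s₂ − α| = 1/15.
Ratio = (1/15) / (1/3) = 1/5.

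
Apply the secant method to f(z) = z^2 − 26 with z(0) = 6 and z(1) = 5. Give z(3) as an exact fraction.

f(6) = 10, f(5) = −1. z(2) = 5 − (−1)·(5 − 6)/((−1) − 10) = 56/11.
f(5) = −1, f(56/11) = −10/121. z(3) = (56/11) − (−10/121)·((56/11) − 5)/((−10/121) − (−1)) = 566/111.

566/111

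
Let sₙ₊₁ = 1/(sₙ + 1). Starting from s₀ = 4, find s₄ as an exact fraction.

11/17

s₁ = 1/(4 + 1) = 1/5.
s₂ = 1/(1/5 + 1) = 5/6.
s₃ = 1/(5/6 + 1) = 6/11.
s₄ = 1/(6/11 + 1) = 11/17.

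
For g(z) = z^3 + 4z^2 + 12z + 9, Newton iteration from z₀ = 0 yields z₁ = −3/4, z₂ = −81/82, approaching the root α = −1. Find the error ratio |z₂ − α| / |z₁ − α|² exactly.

z₁ − α = −3/4 − (−1) = −3/4 + 1 = 1/4, so |z₁ − α| = 1/4.
z₂ − α = −81/82 − (−1) = −81/82 + 1 = 1/82, so |z₂ − α| = 1/82.
|z₁ − α|² = 1/16.
Ratio = (1/82) / (1/16) = 8/41.

8/41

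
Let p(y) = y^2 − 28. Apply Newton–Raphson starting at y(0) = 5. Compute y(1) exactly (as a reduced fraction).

p'(y) = 2y.
p(5) = −3, p'(5) = 10, so y(1) = 5 − (−3)/10 = 53/10.

53/10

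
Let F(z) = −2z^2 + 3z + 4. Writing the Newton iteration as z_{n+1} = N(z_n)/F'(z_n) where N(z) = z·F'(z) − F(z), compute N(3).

F'(z) = −4z + 3.
N(z) = z·F'(z) − F(z) = z·(−4z + 3) − (−2z^2 + 3z + 4) = −2z^2 − 4.
N(3) = −22.

−22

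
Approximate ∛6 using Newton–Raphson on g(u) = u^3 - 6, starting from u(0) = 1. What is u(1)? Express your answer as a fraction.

g'(u) = 3u^2.
g(1) = -5, g'(1) = 3, so u(1) = 1 - (-5)/3 = 8/3.

8/3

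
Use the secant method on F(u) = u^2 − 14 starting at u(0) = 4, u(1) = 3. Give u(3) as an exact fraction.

F(4) = 2, F(3) = −5. u(2) = 3 − (−5)·(3 − 4)/((−5) − 2) = 26/7.
F(3) = −5, F(26/7) = −10/49. u(3) = (26/7) − (−10/49)·((26/7) − 3)/((−10/49) − (−5)) = 176/47.

176/47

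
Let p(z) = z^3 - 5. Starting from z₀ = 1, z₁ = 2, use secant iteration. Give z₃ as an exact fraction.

p(1) = -4, p(2) = 3. z₂ = 2 - 3·(2 - 1)/(3 - (-4)) = 11/7.
p(2) = 3, p(11/7) = -384/343. z₃ = (11/7) - (-384/343)·((11/7) - 2)/((-384/343) - 3) = 265/157.

265/157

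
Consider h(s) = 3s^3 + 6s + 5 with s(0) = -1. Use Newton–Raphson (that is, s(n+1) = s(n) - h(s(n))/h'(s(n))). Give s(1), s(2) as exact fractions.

s(1) = -11/15, s(2) = -8287/12195

h'(s) = 9s^2 + 6.
h(-1) = -4, h'(-1) = 15, so s(1) = (-1) - (-4)/15 = -11/15.
h(-11/15) = -656/1125, h'(-11/15) = 271/25, so s(2) = (-11/15) - (-656/1125)/(271/25) = -8287/12195.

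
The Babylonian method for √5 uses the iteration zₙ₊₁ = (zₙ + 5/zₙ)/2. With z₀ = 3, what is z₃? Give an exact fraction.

z₁ = (3 + 5/3)/2 = 7/3.
z₂ = (7/3 + 5/(7/3))/2 = 47/21.
z₃ = (47/21 + 5/(47/21))/2 = 2207/987.

2207/987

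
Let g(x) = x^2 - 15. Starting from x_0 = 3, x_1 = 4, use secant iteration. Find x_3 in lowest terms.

g(3) = -6, g(4) = 1. x_2 = 4 - 1·(4 - 3)/(1 - (-6)) = 27/7.
g(4) = 1, g(27/7) = -6/49. x_3 = (27/7) - (-6/49)·((27/7) - 4)/((-6/49) - 1) = 213/55.

213/55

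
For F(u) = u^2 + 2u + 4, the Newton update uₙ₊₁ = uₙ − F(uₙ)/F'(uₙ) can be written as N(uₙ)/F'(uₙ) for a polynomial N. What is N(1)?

−3

F'(u) = 2u + 2.
N(u) = u·F'(u) − F(u) = u·(2u + 2) − (u^2 + 2u + 4) = u^2 − 4.
N(1) = −3.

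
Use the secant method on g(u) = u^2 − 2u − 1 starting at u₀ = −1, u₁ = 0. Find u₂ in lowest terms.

g(−1) = 2, g(0) = −1. u₂ = 0 − (−1)·(0 − (−1))/((−1) − 2) = −1/3.

−1/3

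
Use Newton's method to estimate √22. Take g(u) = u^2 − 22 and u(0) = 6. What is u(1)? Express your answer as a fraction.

g'(u) = 2u.
g(6) = 14, g'(6) = 12, so u(1) = 6 − 14/12 = 29/6.

29/6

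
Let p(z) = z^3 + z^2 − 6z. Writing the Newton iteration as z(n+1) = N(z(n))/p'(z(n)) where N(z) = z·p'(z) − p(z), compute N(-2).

p'(z) = 3z^2 + 2z − 6.
N(z) = z·p'(z) − p(z) = z·(3z^2 + 2z − 6) − (z^3 + z^2 − 6z) = 2z^3 + z^2.
N(-2) = −12.

−12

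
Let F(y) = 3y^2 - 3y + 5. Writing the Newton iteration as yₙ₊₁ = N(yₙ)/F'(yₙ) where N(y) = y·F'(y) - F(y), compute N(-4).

43

F'(y) = 6y - 3.
N(y) = y·F'(y) - F(y) = y·(6y - 3) - (3y^2 - 3y + 5) = 3y^2 - 5.
N(-4) = 43.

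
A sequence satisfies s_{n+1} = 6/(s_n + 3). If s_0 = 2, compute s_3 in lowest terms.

42/31

s_1 = 6/(2 + 3) = 6/5.
s_2 = 6/(6/5 + 3) = 10/7.
s_3 = 6/(10/7 + 3) = 42/31.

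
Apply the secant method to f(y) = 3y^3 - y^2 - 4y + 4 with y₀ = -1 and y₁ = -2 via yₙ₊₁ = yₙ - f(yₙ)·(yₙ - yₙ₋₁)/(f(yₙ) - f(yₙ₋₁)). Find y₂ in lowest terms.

f(-1) = 4, f(-2) = -16. y₂ = (-2) - (-16)·((-2) - (-1))/((-16) - 4) = -6/5.

-6/5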